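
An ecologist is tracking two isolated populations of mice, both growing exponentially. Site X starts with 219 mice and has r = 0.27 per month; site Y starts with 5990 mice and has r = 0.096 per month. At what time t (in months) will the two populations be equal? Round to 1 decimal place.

19.0 months

Set 219·e^(0.27t) = 5990·e^(0.096t).
e^((0.27 − 0.096)t) = 5990/219 → e^(0.174·t) = 27.352.
0.174·t = ln(27.352) = 3.3088, so t = 3.3088/0.174 = 19.016.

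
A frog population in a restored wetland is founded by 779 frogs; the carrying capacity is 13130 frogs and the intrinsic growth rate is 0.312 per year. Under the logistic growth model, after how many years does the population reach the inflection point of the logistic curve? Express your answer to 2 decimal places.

8.86 years

Logistic growth is fastest at N = K/2 = 6565.
A = (K − N₀)/N₀ = 15.855. Set K/(1 + A·e^(−rt)) = K/2 → A·e^(−rt) = 1.
e^(−0.312t) = 1/15.855 = 0.0630718, so t = ln(15.855)/0.312 = 2.7635/0.312 = 8.8573.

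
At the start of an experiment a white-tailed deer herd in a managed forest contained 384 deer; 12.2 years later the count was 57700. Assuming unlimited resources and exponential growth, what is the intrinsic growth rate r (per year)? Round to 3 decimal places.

0.411 per year

From N(t) = N₀·e^(rt): e^(r·12.2) = 57700/384 = 150.26.
r·12.2 = ln(150.26) = 5.0124, so r = 5.0124/12.2 = 0.41085.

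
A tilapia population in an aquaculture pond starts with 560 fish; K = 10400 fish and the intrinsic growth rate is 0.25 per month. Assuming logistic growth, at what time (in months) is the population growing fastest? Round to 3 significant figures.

11.5 months

Logistic growth is fastest at N = K/2 = 5200.
A = (K − N₀)/N₀ = 17.571. Set K/(1 + A·e^(−rt)) = K/2 → A·e^(−rt) = 1.
e^(−0.25t) = 1/17.571 = 0.0569106, so t = ln(17.571)/0.25 = 2.8663/0.25 = 11.465.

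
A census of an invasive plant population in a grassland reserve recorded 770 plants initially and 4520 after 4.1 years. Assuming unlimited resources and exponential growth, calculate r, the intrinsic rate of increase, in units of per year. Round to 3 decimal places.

From N(t) = N₀·e^(rt): e^(r·4.1) = 4520/770 = 5.8701.
r·4.1 = ln(5.8701) = 1.7699, so r = 1.7699/4.1 = 0.43168.

0.432 per year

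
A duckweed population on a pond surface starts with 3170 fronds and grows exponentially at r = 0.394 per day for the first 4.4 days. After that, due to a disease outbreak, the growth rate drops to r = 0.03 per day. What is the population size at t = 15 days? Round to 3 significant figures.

24700 fronds

Phase 1: N(4.4) = 3170·e^(0.394×4.4) = 3170·e^1.734 = 17945.4.
Phase 2 runs for 15 − 4.4 = 10.6 days at r = 0.03.
N(15) = 17945.4·e^(0.03×10.6) = 17945.4·e^0.318 = 24663.7.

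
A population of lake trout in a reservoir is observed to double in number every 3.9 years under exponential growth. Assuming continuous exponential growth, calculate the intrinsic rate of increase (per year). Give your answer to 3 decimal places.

0.178 per year

r = ln(2)/t_d = 0.6931/3.9 = 0.17773.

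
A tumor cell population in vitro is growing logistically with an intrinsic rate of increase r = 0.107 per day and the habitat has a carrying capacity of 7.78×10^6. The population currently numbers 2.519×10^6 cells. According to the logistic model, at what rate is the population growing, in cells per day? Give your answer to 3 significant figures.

dN/dt = rN(1 − N/K) = 0.107 × 2.519×10^6 × (1 − 2.519×10^6/7.78×10^6).
1 − 2.519×10^6/7.78×10^6 = 0.67622; dN/dt = 0.107 × 2.519×10^6 × 0.67622 = 1.82264×10^5.

182000 cells per day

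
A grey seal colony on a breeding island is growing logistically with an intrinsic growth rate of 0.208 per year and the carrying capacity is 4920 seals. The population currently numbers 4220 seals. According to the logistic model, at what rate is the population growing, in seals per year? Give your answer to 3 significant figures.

125 seals per year

dN/dt = rN(1 − N/K) = 0.208 × 4220 × (1 − 4220/4920).
1 − 4220/4920 = 0.14228; dN/dt = 0.208 × 4220 × 0.14228 = 124.88.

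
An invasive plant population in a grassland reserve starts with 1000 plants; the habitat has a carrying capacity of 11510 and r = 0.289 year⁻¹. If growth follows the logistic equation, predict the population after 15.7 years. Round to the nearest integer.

A = (K − N₀)/N₀ = (11510 − 1000)/1000 = 10.51.
N(t) = K/(1 + A·e^(−rt)) = 11510/(1 + 10.51×e^(−0.289×15.7)).
e^(−4.537) = 0.010702; denominator = 1 + 10.51×0.010702 = 1.1125.
N = 11510/1.1125 = 10346.2.

10346 plants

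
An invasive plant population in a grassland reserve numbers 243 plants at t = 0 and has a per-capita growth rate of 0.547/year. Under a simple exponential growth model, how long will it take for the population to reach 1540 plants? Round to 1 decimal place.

Set N₀·e^(rt) = 1540: e^(0.547·t) = 1540/243 = 6.3374.
0.547·t = ln(6.3374) = 1.8465, so t = 1.8465/0.547 = 3.3756.

3.4 years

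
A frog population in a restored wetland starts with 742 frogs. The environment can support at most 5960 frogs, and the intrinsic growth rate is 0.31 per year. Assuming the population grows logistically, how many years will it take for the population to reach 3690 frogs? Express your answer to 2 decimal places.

A = (K − N₀)/N₀ = (5960 − 742)/742 = 7.0323.
Solve 5960/(1 + 7.0323·e^(−0.31t)) = 3690: 1 + 7.0323·e^(−0.31t) = 1.6152, so e^(−0.31t) = 0.0874781.
−0.31·t = ln(0.0874781) = -2.4364, so t = 2.4364/0.31 = 7.8592.

7.86 years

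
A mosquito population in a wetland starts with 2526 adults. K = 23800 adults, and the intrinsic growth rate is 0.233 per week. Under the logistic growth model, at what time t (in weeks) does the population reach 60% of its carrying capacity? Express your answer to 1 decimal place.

A = (K − N₀)/N₀ = (23800 − 2526)/2526 = 8.422.
Solve 23800/(1 + 8.422·e^(−0.233t)) = 14280: 1 + 8.422·e^(−0.233t) = 1.6667, so e^(−0.233t) = 0.0791577.
−0.233·t = ln(0.0791577) = -2.5363, so t = 2.5363/0.233 = 10.885.

10.9 weeks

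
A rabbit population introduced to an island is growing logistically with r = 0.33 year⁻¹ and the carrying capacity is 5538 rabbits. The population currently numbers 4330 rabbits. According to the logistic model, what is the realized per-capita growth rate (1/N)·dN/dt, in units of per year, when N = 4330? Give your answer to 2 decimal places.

0.07 per year

(1/N)·dN/dt = r(1 − N/K) = 0.33 × (1 − 4330/5538).
= 0.33 × 0.21813 = 0.071983.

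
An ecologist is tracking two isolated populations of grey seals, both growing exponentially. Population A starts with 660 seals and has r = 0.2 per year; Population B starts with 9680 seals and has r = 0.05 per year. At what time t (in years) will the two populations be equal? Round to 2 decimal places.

Set 660·e^(0.2t) = 9680·e^(0.05t).
e^((0.2 − 0.05)t) = 9680/660 → e^(0.15·t) = 14.667.
0.15·t = ln(14.667) = 2.6856, so t = 2.6856/0.15 = 17.904.

17.90 years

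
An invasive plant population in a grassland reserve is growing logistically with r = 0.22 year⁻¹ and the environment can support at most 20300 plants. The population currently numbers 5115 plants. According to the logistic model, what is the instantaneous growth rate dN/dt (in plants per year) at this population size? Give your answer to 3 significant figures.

dN/dt = rN(1 − N/K) = 0.22 × 5115 × (1 − 5115/20300).
1 − 5115/20300 = 0.74803; dN/dt = 0.22 × 5115 × 0.74803 = 841.76.

842 plants per year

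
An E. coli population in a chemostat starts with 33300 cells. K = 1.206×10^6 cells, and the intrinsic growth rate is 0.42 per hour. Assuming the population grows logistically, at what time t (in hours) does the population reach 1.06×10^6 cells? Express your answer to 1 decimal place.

13.2 hours

A = (K − N₀)/N₀ = (1.206×10^6 − 33300)/33300 = 35.216.
Solve 1.206×10^6/(1 + 35.216·e^(−0.42t)) = 1.06×10^6: 1 + 35.216·e^(−0.42t) = 1.1377, so e^(−0.42t) = 0.00391115.
−0.42·t = ln(0.00391115) = -5.5439, so t = 5.5439/0.42 = 13.2.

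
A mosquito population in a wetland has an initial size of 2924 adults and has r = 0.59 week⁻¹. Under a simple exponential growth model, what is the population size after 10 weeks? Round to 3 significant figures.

N(t) = N₀·e^(rt) = 2924 × e^(0.59×10) = 2924 × e^5.9.
e^5.9 ≈ 365.04, so N ≈ 2924 × 365.04 = 1.06737×10^6.

1070000 adults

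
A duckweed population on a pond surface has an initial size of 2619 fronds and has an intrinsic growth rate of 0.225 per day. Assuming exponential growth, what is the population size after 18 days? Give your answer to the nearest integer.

N(t) = N₀·e^(rt) = 2619 × e^(0.225×18) = 2619 × e^4.05.
e^4.05 ≈ 57.397, so N ≈ 2619 × 57.397 = 150324.

150324 fronds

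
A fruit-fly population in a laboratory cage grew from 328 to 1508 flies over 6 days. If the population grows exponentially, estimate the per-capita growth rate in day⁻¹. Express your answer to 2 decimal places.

0.25 per day

From N(t) = N₀·e^(rt): e^(r·6) = 1508/328 = 4.5976.
r·6 = ln(4.5976) = 1.5255, so r = 1.5255/6 = 0.25425.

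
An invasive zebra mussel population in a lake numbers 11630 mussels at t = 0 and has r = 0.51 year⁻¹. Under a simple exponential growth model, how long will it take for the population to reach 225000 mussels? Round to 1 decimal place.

5.8 years

Set N₀·e^(rt) = 225000: e^(0.51·t) = 225000/11630 = 19.347.
0.51·t = ln(19.347) = 2.9625, so t = 2.9625/0.51 = 5.8088.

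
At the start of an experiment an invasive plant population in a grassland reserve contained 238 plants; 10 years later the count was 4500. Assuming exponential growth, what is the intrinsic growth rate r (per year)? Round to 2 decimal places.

0.29 per year

From N(t) = N₀·e^(rt): e^(r·10) = 4500/238 = 18.908.
r·10 = ln(18.908) = 2.9396, so r = 2.9396/10 = 0.29396.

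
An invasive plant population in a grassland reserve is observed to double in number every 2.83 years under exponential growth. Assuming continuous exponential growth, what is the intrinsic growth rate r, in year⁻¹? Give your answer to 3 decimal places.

r = ln(2)/t_d = 0.6931/2.83 = 0.24493.

0.245 per year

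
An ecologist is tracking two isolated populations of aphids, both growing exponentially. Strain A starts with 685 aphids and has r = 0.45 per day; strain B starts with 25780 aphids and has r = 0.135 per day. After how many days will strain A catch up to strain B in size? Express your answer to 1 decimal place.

11.5 days

Set 685·e^(0.45t) = 25780·e^(0.135t).
e^((0.45 − 0.135)t) = 25780/685 → e^(0.315·t) = 37.635.
0.315·t = ln(37.635) = 3.6279, so t = 3.6279/0.315 = 11.517.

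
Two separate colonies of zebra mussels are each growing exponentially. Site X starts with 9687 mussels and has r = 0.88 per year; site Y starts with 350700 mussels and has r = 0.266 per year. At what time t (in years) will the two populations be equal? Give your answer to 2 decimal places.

Set 9687·e^(0.88t) = 350700·e^(0.266t).
e^((0.88 − 0.266)t) = 350700/9687 → e^(0.614·t) = 36.203.
0.614·t = ln(36.203) = 3.5891, so t = 3.5891/0.614 = 5.8455.

5.85 years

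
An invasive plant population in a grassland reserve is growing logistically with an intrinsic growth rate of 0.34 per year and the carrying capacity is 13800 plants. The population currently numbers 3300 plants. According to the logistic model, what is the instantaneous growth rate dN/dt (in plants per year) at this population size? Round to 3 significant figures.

dN/dt = rN(1 − N/K) = 0.34 × 3300 × (1 − 3300/13800).
1 − 3300/13800 = 0.76087; dN/dt = 0.34 × 3300 × 0.76087 = 853.7.

854 plants per year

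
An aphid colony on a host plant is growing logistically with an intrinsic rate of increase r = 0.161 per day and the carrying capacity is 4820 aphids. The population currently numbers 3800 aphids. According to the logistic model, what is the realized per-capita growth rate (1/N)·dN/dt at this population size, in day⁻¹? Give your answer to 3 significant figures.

(1/N)·dN/dt = r(1 − N/K) = 0.161 × (1 − 3800/4820).
= 0.161 × 0.21162 = 0.034071.

0.0341 per day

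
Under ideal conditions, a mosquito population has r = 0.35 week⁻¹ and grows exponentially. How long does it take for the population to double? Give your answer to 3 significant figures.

Doubling time t_d = ln(2)/r = 0.6931/0.35 = 1.9804.

1.98 weeks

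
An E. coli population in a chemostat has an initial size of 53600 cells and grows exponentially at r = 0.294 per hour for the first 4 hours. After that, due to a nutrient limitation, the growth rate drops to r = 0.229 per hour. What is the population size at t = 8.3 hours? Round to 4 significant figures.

Phase 1: N(4) = 53600·e^(0.294×4) = 53600·e^1.176 = 173738.
Phase 2 runs for 8.3 − 4 = 4.3 hours at r = 0.229.
N(8.3) = 173738·e^(0.229×4.3) = 173738·e^0.9847 = 465098.

465100 cells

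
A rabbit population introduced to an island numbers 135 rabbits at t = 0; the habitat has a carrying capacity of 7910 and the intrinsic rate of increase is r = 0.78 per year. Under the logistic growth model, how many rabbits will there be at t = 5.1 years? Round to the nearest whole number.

A = (K − N₀)/N₀ = (7910 − 135)/135 = 57.593.
N(t) = K/(1 + A·e^(−rt)) = 7910/(1 + 57.593×e^(−0.78×5.1)).
e^(−3.978) = 0.018723; denominator = 1 + 57.593×0.018723 = 2.0783.
N = 7910/2.0783 = 3805.98.

3806 rabbits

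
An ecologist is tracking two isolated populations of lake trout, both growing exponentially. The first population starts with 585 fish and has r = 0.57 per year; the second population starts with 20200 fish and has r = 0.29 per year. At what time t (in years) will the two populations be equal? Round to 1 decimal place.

Set 585·e^(0.57t) = 20200·e^(0.29t).
e^((0.57 − 0.29)t) = 20200/585 → e^(0.28·t) = 34.53.
0.28·t = ln(34.53) = 3.5418, so t = 3.5418/0.28 = 12.649.

12.6 years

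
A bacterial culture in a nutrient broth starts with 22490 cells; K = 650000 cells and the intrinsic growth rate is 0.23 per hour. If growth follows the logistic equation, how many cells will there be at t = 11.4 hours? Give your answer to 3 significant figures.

A = (K − N₀)/N₀ = (650000 − 22490)/22490 = 27.902.
N(t) = K/(1 + A·e^(−rt)) = 650000/(1 + 27.902×e^(−0.23×11.4)).
e^(−2.622) = 0.072657; denominator = 1 + 27.902×0.072657 = 3.0273.
N = 650000/3.0273 = 214715.

215000 cells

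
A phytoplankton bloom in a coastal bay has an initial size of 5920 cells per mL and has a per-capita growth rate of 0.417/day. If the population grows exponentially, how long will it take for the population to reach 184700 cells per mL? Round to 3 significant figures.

8.25 days

Set N₀·e^(rt) = 184700: e^(0.417·t) = 184700/5920 = 31.199.
0.417·t = ln(31.199) = 3.4404, so t = 3.4404/0.417 = 8.2504.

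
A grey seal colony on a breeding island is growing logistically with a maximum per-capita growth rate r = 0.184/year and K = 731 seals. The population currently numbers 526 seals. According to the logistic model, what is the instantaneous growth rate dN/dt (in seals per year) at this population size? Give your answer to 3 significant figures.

dN/dt = rN(1 − N/K) = 0.184 × 526 × (1 − 526/731).
1 − 526/731 = 0.28044; dN/dt = 0.184 × 526 × 0.28044 = 27.142.

27.1 seals per year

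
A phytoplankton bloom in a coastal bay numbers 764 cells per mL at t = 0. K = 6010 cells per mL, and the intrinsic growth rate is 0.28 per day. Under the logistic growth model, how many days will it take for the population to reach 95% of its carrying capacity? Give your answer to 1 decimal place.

A = (K − N₀)/N₀ = (6010 − 764)/764 = 6.8665.
Solve 6010/(1 + 6.8665·e^(−0.28t)) = 5709.5: 1 + 6.8665·e^(−0.28t) = 1.0526, so e^(−0.28t) = 0.00766499.
−0.28·t = ln(0.00766499) = -4.8711, so t = 4.8711/0.28 = 17.397.

17.4 days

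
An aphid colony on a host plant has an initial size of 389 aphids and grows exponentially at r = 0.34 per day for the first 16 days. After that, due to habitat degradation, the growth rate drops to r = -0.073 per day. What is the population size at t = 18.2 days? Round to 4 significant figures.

76340 aphids

Phase 1: N(16) = 389·e^(0.34×16) = 389·e^5.44 = 89642.
Phase 2 runs for 18.2 − 16 = 2.2 days at r = -0.073.
N(18.2) = 89642·e^(-0.073×2.2) = 89642·e^-0.1606 = 76342.1.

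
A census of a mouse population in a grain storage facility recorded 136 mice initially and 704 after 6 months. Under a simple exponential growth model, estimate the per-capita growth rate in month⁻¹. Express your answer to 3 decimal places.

From N(t) = N₀·e^(rt): e^(r·6) = 704/136 = 5.1765.
r·6 = ln(5.1765) = 1.6441, so r = 1.6441/6 = 0.27402.

0.274 per month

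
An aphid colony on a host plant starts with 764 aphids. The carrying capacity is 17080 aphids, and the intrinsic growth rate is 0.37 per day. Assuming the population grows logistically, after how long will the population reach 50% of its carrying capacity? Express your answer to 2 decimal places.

A = (K − N₀)/N₀ = (17080 − 764)/764 = 21.356.
Solve 17080/(1 + 21.356·e^(−0.37t)) = 8540: 1 + 21.356·e^(−0.37t) = 2, so e^(−0.37t) = 0.0468252.
−0.37·t = ln(0.0468252) = -3.0613, so t = 3.0613/0.37 = 8.2739.

8.27 days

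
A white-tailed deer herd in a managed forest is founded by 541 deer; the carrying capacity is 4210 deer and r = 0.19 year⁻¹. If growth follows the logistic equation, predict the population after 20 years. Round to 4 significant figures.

3655 deer

A = (K − N₀)/N₀ = (4210 − 541)/541 = 6.7819.
N(t) = K/(1 + A·e^(−rt)) = 4210/(1 + 6.7819×e^(−0.19×20)).
e^(−3.8) = 0.022371; denominator = 1 + 6.7819×0.022371 = 1.1517.
N = 4210/1.1517 = 3655.42.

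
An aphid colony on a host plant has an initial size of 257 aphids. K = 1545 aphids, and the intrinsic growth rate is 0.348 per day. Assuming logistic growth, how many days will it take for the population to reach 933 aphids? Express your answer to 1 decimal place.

5.8 days

A = (K − N₀)/N₀ = (1545 − 257)/257 = 5.0117.
Solve 1545/(1 + 5.0117·e^(−0.348t)) = 933: 1 + 5.0117·e^(−0.348t) = 1.6559, so e^(−0.348t) = 0.130884.
−0.348·t = ln(0.130884) = -2.0334, so t = 2.0334/0.348 = 5.8432.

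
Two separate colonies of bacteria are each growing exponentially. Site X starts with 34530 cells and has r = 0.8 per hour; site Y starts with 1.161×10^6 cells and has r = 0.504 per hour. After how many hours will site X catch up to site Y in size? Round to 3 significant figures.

11.9 hours

Set 34530·e^(0.8t) = 1.161×10^6·e^(0.504t).
e^((0.8 − 0.504)t) = 1.161×10^6/34530 → e^(0.296·t) = 33.623.
0.296·t = ln(33.623) = 3.5152, so t = 3.5152/0.296 = 11.876.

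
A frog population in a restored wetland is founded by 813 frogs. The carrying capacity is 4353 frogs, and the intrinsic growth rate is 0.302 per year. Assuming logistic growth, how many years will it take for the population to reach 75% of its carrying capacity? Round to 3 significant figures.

8.51 years

A = (K − N₀)/N₀ = (4353 − 813)/813 = 4.3542.
Solve 4353/(1 + 4.3542·e^(−0.302t)) = 3264.75: 1 + 4.3542·e^(−0.302t) = 1.3333, so e^(−0.302t) = 0.0765537.
−0.302·t = ln(0.0765537) = -2.5698, so t = 2.5698/0.302 = 8.5091.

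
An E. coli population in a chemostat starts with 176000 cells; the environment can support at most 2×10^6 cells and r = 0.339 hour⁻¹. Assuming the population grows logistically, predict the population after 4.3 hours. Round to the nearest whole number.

A = (K − N₀)/N₀ = (2×10^6 − 176000)/176000 = 10.364.
N(t) = K/(1 + A·e^(−rt)) = 2×10^6/(1 + 10.364×e^(−0.339×4.3)).
e^(−1.458) = 0.23277; denominator = 1 + 10.364×0.23277 = 3.4124.
N = 2×10^6/3.4124 = 586106.

586106 cells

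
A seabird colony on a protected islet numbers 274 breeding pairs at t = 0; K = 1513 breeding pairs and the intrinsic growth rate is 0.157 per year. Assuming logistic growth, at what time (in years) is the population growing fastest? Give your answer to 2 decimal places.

9.61 years

Logistic growth is fastest at N = K/2 = 756.5.
A = (K − N₀)/N₀ = 4.5219. Set K/(1 + A·e^(−rt)) = K/2 → A·e^(−rt) = 1.
e^(−0.157t) = 1/4.5219 = 0.221146, so t = ln(4.5219)/0.157 = 1.5089/0.157 = 9.611.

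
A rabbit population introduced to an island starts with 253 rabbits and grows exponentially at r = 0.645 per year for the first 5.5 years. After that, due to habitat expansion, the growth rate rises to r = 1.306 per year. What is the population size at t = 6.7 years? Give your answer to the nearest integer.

Phase 1: N(5.5) = 253·e^(0.645×5.5) = 253·e^3.548 = 8785.78.
Phase 2 runs for 6.7 − 5.5 = 1.2 years at r = 1.306.
N(6.7) = 8785.78·e^(1.306×1.2) = 8785.78·e^1.567 = 42112.1.

42112 rabbits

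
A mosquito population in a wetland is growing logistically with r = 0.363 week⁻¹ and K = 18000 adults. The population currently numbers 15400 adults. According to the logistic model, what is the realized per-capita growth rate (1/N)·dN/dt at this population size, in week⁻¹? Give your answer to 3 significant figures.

0.0524 per week

(1/N)·dN/dt = r(1 − N/K) = 0.363 × (1 − 15400/18000).
= 0.363 × 0.14444 = 0.052433.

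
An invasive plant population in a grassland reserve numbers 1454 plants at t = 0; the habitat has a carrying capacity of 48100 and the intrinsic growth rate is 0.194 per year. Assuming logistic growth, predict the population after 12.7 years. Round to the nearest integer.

A = (K − N₀)/N₀ = (48100 − 1454)/1454 = 32.081.
N(t) = K/(1 + A·e^(−rt)) = 48100/(1 + 32.081×e^(−0.194×12.7)).
e^(−2.464) = 0.085111; denominator = 1 + 32.081×0.085111 = 3.7305.
N = 48100/3.7305 = 12893.9.

12894 plants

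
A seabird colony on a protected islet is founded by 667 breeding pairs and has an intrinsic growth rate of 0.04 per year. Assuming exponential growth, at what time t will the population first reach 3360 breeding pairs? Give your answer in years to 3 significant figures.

Set N₀·e^(rt) = 3360: e^(0.04·t) = 3360/667 = 5.0375.
0.04·t = ln(5.0375) = 1.6169, so t = 1.6169/0.04 = 40.423.

40.4 years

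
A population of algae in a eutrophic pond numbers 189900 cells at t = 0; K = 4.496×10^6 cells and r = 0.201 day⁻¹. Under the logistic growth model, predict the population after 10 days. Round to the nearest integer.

A = (K − N₀)/N₀ = (4.496×10^6 − 189900)/189900 = 22.676.
N(t) = K/(1 + A·e^(−rt)) = 4.496×10^6/(1 + 22.676×e^(−0.201×10)).
e^(−2.01) = 0.13399; denominator = 1 + 22.676×0.13399 = 4.0383.
N = 4.496×10^6/4.0383 = 1.113346×10^6.

1113346 cells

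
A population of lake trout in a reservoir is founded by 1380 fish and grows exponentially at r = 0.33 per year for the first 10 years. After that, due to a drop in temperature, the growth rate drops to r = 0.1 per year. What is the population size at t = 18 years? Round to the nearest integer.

Phase 1: N(10) = 1380·e^(0.33×10) = 1380·e^3.3 = 37415.4.
Phase 2 runs for 18 − 10 = 8 years at r = 0.1.
N(18) = 37415.4·e^(0.1×8) = 37415.4·e^0.8 = 83269.6.

83270 fish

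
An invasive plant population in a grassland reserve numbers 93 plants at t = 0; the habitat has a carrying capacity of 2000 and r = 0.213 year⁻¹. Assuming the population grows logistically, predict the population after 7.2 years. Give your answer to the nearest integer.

A = (K − N₀)/N₀ = (2000 − 93)/93 = 20.505.
N(t) = K/(1 + A·e^(−rt)) = 2000/(1 + 20.505×e^(−0.213×7.2)).
e^(−1.534) = 0.21576; denominator = 1 + 20.505×0.21576 = 5.4242.
N = 2000/5.4242 = 368.719.

369 plants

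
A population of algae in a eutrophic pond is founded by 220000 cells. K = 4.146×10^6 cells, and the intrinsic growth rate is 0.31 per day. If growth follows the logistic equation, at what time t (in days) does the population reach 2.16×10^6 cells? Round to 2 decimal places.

9.57 days

A = (K − N₀)/N₀ = (4.146×10^6 − 220000)/220000 = 17.845.
Solve 4.146×10^6/(1 + 17.845·e^(−0.31t)) = 2.16×10^6: 1 + 17.845·e^(−0.31t) = 1.9194, so e^(−0.31t) = 0.0515226.
−0.31·t = ln(0.0515226) = -2.9657, so t = 2.9657/0.31 = 9.5669.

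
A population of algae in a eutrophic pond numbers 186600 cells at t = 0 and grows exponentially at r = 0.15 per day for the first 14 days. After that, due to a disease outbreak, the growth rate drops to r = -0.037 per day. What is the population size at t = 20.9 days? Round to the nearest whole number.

Phase 1: N(14) = 186600·e^(0.15×14) = 186600·e^2.1 = 1.523807×10^6.
Phase 2 runs for 20.9 − 14 = 6.9 days at r = -0.037.
N(20.9) = 1.523807×10^6·e^(-0.037×6.9) = 1.523807×10^6·e^-0.2553 = 1.180469×10^6.

1180469 cells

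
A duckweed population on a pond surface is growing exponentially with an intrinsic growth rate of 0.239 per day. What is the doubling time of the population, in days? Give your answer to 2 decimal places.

2.90 days

Doubling time t_d = ln(2)/r = 0.6931/0.239 = 2.9002.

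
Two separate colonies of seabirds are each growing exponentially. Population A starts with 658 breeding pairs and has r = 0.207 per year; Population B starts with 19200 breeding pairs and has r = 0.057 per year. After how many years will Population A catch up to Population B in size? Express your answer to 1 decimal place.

22.5 years

Set 658·e^(0.207t) = 19200·e^(0.057t).
e^((0.207 − 0.057)t) = 19200/658 → e^(0.15·t) = 29.179.
0.15·t = ln(29.179) = 3.3735, so t = 3.3735/0.15 = 22.49.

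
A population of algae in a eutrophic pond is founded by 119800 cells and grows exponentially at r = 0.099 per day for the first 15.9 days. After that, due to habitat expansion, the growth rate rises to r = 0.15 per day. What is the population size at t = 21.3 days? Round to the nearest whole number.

Phase 1: N(15.9) = 119800·e^(0.099×15.9) = 119800·e^1.574 = 578202.
Phase 2 runs for 21.3 − 15.9 = 5.4 days at r = 0.15.
N(21.3) = 578202·e^(0.15×5.4) = 578202·e^0.81 = 1.299745×10^6.

1299745 cells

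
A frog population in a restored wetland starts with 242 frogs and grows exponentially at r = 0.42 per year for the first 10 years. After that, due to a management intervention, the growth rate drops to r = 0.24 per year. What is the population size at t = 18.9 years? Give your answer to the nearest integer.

136617 frogs

Phase 1: N(10) = 242·e^(0.42×10) = 242·e^4.2 = 16138.1.
Phase 2 runs for 18.9 − 10 = 8.9 years at r = 0.24.
N(18.9) = 16138.1·e^(0.24×8.9) = 16138.1·e^2.136 = 136617.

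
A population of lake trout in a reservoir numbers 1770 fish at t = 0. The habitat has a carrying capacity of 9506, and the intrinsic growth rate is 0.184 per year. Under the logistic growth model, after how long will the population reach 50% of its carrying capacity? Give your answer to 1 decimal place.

8.0 years

A = (K − N₀)/N₀ = (9506 − 1770)/1770 = 4.3706.
Solve 9506/(1 + 4.3706·e^(−0.184t)) = 4753: 1 + 4.3706·e^(−0.184t) = 2, so e^(−0.184t) = 0.2288.
−0.184·t = ln(0.2288) = -1.4749, so t = 1.4749/0.184 = 8.0158.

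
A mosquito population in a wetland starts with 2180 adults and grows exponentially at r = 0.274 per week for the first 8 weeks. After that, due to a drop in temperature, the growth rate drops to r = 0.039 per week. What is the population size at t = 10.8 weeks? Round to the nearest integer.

Phase 1: N(8) = 2180·e^(0.274×8) = 2180·e^2.192 = 19517.8.
Phase 2 runs for 10.8 − 8 = 2.8 weeks at r = 0.039.
N(10.8) = 19517.8·e^(0.039×2.8) = 19517.8·e^0.1092 = 21769.8.

21770 adults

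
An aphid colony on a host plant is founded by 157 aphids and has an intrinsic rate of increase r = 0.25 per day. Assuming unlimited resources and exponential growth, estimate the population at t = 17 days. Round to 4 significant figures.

N(t) = N₀·e^(rt) = 157 × e^(0.25×17) = 157 × e^4.25.
e^4.25 ≈ 70.105, so N ≈ 157 × 70.105 = 11006.5.

11010 aphids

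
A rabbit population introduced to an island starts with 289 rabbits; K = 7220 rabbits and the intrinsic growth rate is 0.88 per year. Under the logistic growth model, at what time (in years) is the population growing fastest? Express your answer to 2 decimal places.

3.61 years

Logistic growth is fastest at N = K/2 = 3610.
A = (K − N₀)/N₀ = 23.983. Set K/(1 + A·e^(−rt)) = K/2 → A·e^(−rt) = 1.
e^(−0.88t) = 1/23.983 = 0.0416967, so t = ln(23.983)/0.88 = 3.1773/0.88 = 3.6106.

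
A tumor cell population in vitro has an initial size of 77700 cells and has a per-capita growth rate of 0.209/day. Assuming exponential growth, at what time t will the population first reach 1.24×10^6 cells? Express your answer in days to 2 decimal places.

13.25 days

Set N₀·e^(rt) = 1.24×10^6: e^(0.209·t) = 1.24×10^6/77700 = 15.959.
0.209·t = ln(15.959) = 2.77, so t = 2.77/0.209 = 13.254.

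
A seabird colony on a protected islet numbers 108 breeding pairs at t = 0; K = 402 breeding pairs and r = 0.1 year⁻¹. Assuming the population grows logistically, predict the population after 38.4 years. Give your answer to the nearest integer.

A = (K − N₀)/N₀ = (402 − 108)/108 = 2.7222.
N(t) = K/(1 + A·e^(−rt)) = 402/(1 + 2.7222×e^(−0.1×38.4)).
e^(−3.84) = 0.021494; denominator = 1 + 2.7222×0.021494 = 1.0585.
N = 402/1.0585 = 379.779.

380 breeding pairs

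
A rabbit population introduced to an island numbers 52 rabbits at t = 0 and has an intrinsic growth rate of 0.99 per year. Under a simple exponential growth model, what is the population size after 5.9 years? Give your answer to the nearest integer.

17894 rabbits

N(t) = N₀·e^(rt) = 52 × e^(0.99×5.9) = 52 × e^5.841.
e^5.841 ≈ 344.12, so N ≈ 52 × 344.12 = 17894.4.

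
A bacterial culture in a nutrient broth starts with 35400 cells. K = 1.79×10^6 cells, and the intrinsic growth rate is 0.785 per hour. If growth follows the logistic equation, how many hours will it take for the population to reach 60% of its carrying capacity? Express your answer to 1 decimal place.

5.5 hours

A = (K − N₀)/N₀ = (1.79×10^6 − 35400)/35400 = 49.565.
Solve 1.79×10^6/(1 + 49.565·e^(−0.785t)) = 1.074×10^6: 1 + 49.565·e^(−0.785t) = 1.6667, so e^(−0.785t) = 0.0134504.
−0.785·t = ln(0.0134504) = -4.3087, so t = 4.3087/0.785 = 5.4889.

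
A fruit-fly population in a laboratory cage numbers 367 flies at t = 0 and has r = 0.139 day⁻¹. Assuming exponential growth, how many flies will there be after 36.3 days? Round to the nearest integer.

57015 flies

N(t) = N₀·e^(rt) = 367 × e^(0.139×36.3) = 367 × e^5.046.
e^5.046 ≈ 155.35, so N ≈ 367 × 155.35 = 57014.6.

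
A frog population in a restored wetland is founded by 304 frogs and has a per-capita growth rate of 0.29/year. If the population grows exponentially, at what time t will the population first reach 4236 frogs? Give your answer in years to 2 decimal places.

Set N₀·e^(rt) = 4236: e^(0.29·t) = 4236/304 = 13.934.
0.29·t = ln(13.934) = 2.6343, so t = 2.6343/0.29 = 9.084.

9.08 years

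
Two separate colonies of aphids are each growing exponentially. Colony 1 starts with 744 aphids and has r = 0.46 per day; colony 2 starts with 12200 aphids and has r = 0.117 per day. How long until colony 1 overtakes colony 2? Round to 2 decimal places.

Set 744·e^(0.46t) = 12200·e^(0.117t).
e^((0.46 − 0.117)t) = 12200/744 → e^(0.343·t) = 16.398.
0.343·t = ln(16.398) = 2.7972, so t = 2.7972/0.343 = 8.155.

8.15 days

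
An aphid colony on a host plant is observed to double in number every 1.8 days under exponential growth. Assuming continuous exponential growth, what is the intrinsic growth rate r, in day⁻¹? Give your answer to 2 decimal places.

0.39 per day

r = ln(2)/t_d = 0.6931/1.8 = 0.38508.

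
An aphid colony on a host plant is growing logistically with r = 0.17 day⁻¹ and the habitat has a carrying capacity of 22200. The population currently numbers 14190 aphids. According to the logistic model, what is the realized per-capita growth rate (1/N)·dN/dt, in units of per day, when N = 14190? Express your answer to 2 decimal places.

0.06 per day

(1/N)·dN/dt = r(1 − N/K) = 0.17 × (1 − 14190/22200).
= 0.17 × 0.36081 = 0.061338.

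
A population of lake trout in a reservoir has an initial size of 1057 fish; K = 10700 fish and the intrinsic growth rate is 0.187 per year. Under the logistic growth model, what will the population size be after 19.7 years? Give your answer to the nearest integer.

A = (K − N₀)/N₀ = (10700 − 1057)/1057 = 9.123.
N(t) = K/(1 + A·e^(−rt)) = 10700/(1 + 9.123×e^(−0.187×19.7)).
e^(−3.684) = 0.025125; denominator = 1 + 9.123×0.025125 = 1.2292.
N = 10700/1.2292 = 8704.75.

8705 fish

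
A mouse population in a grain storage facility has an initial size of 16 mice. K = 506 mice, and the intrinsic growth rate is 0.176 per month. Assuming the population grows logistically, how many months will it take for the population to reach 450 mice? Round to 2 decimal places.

31.28 months

A = (K − N₀)/N₀ = (506 − 16)/16 = 30.625.
Solve 506/(1 + 30.625·e^(−0.176t)) = 450: 1 + 30.625·e^(−0.176t) = 1.1244, so e^(−0.176t) = 0.00406349.
−0.176·t = ln(0.00406349) = -5.5057, so t = 5.5057/0.176 = 31.282.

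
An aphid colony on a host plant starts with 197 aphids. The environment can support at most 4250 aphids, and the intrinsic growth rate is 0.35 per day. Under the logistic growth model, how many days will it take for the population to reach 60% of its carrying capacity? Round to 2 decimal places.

A = (K − N₀)/N₀ = (4250 − 197)/197 = 20.574.
Solve 4250/(1 + 20.574·e^(−0.35t)) = 2550: 1 + 20.574·e^(−0.35t) = 1.6667, so e^(−0.35t) = 0.032404.
−0.35·t = ln(0.032404) = -3.4295, so t = 3.4295/0.35 = 9.7985.

9.80 days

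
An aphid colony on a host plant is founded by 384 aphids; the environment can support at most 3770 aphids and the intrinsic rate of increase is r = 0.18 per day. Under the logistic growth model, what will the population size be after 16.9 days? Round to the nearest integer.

A = (K − N₀)/N₀ = (3770 − 384)/384 = 8.8177.
N(t) = K/(1 + A·e^(−rt)) = 3770/(1 + 8.8177×e^(−0.18×16.9)).
e^(−3.042) = 0.047739; denominator = 1 + 8.8177×0.047739 = 1.421.
N = 3770/1.421 = 2653.15.

2653 aphids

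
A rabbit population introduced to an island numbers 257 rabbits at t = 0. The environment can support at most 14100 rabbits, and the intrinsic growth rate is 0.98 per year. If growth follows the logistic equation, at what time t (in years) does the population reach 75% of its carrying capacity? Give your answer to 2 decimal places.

A = (K − N₀)/N₀ = (14100 − 257)/257 = 53.864.
Solve 14100/(1 + 53.864·e^(−0.98t)) = 10575: 1 + 53.864·e^(−0.98t) = 1.3333, so e^(−0.98t) = 0.00618845.
−0.98·t = ln(0.00618845) = -5.0851, so t = 5.0851/0.98 = 5.1888.

5.19 years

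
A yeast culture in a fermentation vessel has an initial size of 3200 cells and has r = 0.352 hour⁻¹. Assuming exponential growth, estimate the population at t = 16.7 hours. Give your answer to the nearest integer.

N(t) = N₀·e^(rt) = 3200 × e^(0.352×16.7) = 3200 × e^5.878.
e^5.878 ≈ 357.24, so N ≈ 3200 × 357.24 = 1.143159×10^6.

1143159 cells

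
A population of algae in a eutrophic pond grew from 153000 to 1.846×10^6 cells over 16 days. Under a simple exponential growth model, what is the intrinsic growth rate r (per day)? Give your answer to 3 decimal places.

0.156 per day

From N(t) = N₀·e^(rt): e^(r·16) = 1.846×10^6/153000 = 12.065.
r·16 = ln(12.065) = 2.4903, so r = 2.4903/16 = 0.15565.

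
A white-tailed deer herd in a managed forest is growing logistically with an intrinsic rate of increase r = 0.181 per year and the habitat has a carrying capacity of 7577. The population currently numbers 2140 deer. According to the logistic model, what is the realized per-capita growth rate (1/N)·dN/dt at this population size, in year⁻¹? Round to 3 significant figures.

(1/N)·dN/dt = r(1 − N/K) = 0.181 × (1 − 2140/7577).
= 0.181 × 0.71757 = 0.12988.

0.130 per year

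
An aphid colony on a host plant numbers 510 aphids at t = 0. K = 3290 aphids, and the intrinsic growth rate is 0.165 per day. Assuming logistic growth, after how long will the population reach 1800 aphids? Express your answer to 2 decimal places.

A = (K − N₀)/N₀ = (3290 − 510)/510 = 5.451.
Solve 3290/(1 + 5.451·e^(−0.165t)) = 1800: 1 + 5.451·e^(−0.165t) = 1.8278, so e^(−0.165t) = 0.151859.
−0.165·t = ln(0.151859) = -1.8848, so t = 1.8848/0.165 = 11.423.

11.42 days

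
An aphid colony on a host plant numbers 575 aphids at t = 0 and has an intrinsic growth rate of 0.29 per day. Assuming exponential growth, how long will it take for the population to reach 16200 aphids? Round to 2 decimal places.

11.51 days

Set N₀·e^(rt) = 16200: e^(0.29·t) = 16200/575 = 28.174.
0.29·t = ln(28.174) = 3.3384, so t = 3.3384/0.29 = 11.512.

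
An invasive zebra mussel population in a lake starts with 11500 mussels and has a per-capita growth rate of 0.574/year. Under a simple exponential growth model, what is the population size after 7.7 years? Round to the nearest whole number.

N(t) = N₀·e^(rt) = 11500 × e^(0.574×7.7) = 11500 × e^4.42.
e^4.42 ≈ 83.08, so N ≈ 11500 × 83.08 = 955416.

955416 mussels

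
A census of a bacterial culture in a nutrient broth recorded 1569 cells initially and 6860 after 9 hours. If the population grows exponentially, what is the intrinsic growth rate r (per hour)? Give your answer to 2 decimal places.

From N(t) = N₀·e^(rt): e^(r·9) = 6860/1569 = 4.3722.
r·9 = ln(4.3722) = 1.4753, so r = 1.4753/9 = 0.16392.

0.16 per hour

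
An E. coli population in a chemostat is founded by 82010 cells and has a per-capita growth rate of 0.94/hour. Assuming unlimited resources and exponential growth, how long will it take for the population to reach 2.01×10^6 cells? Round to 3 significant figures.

3.40 hours

Set N₀·e^(rt) = 2.01×10^6: e^(0.94·t) = 2.01×10^6/82010 = 24.509.
0.94·t = ln(24.509) = 3.199, so t = 3.199/0.94 = 3.4032.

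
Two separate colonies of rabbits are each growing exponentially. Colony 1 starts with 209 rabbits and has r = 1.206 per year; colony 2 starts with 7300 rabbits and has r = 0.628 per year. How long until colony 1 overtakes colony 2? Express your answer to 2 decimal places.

6.15 years

Set 209·e^(1.206t) = 7300·e^(0.628t).
e^((1.206 − 0.628)t) = 7300/209 → e^(0.578·t) = 34.928.
0.578·t = ln(34.928) = 3.5533, so t = 3.5533/0.578 = 6.1476.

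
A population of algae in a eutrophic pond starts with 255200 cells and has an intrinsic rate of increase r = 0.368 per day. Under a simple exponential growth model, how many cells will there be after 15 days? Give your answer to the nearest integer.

N(t) = N₀·e^(rt) = 255200 × e^(0.368×15) = 255200 × e^5.52.
e^5.52 ≈ 249.64, so N ≈ 255200 × 249.64 = 6.370686×10^7.

63706861 cells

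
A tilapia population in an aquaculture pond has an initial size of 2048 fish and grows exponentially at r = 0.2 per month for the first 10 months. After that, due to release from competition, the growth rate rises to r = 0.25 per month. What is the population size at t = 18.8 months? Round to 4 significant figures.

Phase 1: N(10) = 2048·e^(0.2×10) = 2048·e^2 = 15132.8.
Phase 2 runs for 18.8 − 10 = 8.8 months at r = 0.25.
N(18.8) = 15132.8·e^(0.25×8.8) = 15132.8·e^2.2 = 136574.

136600 fish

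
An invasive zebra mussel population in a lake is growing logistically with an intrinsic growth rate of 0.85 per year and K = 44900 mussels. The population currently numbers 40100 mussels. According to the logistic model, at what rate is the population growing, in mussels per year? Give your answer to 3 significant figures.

3640 mussels per year

dN/dt = rN(1 − N/K) = 0.85 × 40100 × (1 − 40100/44900).
1 − 40100/44900 = 0.1069; dN/dt = 0.85 × 40100 × 0.1069 = 3643.8.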